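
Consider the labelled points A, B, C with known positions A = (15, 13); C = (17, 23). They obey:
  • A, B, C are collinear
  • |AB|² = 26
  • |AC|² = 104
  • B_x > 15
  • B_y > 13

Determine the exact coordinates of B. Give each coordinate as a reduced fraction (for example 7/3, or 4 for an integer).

B = (16, 18)

1. B_x = 16  [[A, B, C are collinear ⇒ 10x-2y-124=0] ∩ [|B−(15, 13)|²=26]]
2. B_y = 18  [[A, B, C are collinear ⇒ 10x-2y-124=0] ∩ [|B−(15, 13)|²=26]]
   so B = (16, 18)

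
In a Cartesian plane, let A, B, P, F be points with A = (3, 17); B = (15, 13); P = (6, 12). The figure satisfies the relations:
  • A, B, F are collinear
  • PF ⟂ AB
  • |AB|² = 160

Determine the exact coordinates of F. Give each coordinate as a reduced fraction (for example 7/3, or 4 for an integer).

F = (36/5, 78/5)

1. F_x = 36/5  [[A, B, F are collinear ⇒ 4x+12y-216=0] ∩ [PF ⟂ AB ⇒ 12x-4y-24=0]]
2. F_y = 78/5  [[A, B, F are collinear ⇒ 4x+12y-216=0] ∩ [PF ⟂ AB ⇒ 12x-4y-24=0]]
   so F = (36/5, 78/5)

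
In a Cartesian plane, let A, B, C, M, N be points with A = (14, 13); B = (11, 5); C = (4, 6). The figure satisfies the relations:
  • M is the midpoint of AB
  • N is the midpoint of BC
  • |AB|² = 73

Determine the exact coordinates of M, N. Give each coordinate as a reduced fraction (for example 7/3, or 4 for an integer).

M = (25/2, 9)
N = (15/2, 11/2)

1. M_x = 25/2  [2·M = A+B = (14, 13)+(11, 5)]
2. M_y = 9  [2·M = A+B = (14, 13)+(11, 5)]
   so M = (25/2, 9)
3. N_x = 15/2  [2·N = B+C = (11, 5)+(4, 6)]
4. N_y = 11/2  [2·N = B+C = (11, 5)+(4, 6)]
   so N = (15/2, 11/2)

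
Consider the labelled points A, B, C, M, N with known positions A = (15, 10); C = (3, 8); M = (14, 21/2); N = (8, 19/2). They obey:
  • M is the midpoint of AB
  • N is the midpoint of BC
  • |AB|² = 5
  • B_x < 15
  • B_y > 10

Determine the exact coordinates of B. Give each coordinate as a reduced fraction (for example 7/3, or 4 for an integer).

1. B_x = 13  [B = 2·M−A = 2·(14, 21/2)−(15, 10)]
2. B_y = 11  [B = 2·M−A = 2·(14, 21/2)−(15, 10)]
   so B = (13, 11)

B = (13, 11)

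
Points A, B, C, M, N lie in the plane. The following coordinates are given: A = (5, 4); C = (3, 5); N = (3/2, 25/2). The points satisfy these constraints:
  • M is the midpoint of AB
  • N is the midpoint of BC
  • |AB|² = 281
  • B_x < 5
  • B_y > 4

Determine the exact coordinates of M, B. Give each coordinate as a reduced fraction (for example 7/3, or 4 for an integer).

1. B_x = 0  [B = 2·N−C = 2·(3/2, 25/2)−(3, 5)]
2. B_y = 20  [B = 2·N−C = 2·(3/2, 25/2)−(3, 5)]
   so B = (0, 20)
3. M_x = 5/2  [2·M = A+B = (5, 4)+(0, 20)]
4. M_y = 12  [2·M = A+B = (5, 4)+(0, 20)]
   so M = (5/2, 12)

M = (5/2, 12)
B = (0, 20)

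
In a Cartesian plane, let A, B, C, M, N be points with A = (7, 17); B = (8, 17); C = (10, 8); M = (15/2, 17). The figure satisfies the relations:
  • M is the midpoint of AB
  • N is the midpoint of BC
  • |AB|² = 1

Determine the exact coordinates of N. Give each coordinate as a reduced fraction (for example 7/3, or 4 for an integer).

1. N_x = 9  [2·N = B+C = (8, 17)+(10, 8)]
2. N_y = 25/2  [2·N = B+C = (8, 17)+(10, 8)]
   so N = (9, 25/2)

N = (9, 25/2)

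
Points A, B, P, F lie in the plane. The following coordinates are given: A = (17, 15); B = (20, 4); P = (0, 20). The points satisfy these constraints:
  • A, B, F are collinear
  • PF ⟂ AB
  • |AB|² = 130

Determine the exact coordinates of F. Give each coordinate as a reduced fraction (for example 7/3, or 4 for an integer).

F = (946/65, 1558/65)

1. F_x = 946/65  [[A, B, F are collinear ⇒ 11x+3y-232=0] ∩ [PF ⟂ AB ⇒ 3x-11y+220=0]]
2. F_y = 1558/65  [[A, B, F are collinear ⇒ 11x+3y-232=0] ∩ [PF ⟂ AB ⇒ 3x-11y+220=0]]
   so F = (946/65, 1558/65)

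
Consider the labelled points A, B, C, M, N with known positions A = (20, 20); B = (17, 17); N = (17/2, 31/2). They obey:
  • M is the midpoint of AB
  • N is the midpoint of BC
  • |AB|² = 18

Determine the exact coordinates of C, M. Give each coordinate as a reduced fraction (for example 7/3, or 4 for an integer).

C = (0, 14)
M = (37/2, 37/2)

1. M_x = 37/2  [2·M = A+B = (20, 20)+(17, 17)]
2. M_y = 37/2  [2·M = A+B = (20, 20)+(17, 17)]
   so M = (37/2, 37/2)
3. C_x = 0  [C = 2·N−B = 2·(17/2, 31/2)−(17, 17)]
4. C_y = 14  [C = 2·N−B = 2·(17/2, 31/2)−(17, 17)]
   so C = (0, 14)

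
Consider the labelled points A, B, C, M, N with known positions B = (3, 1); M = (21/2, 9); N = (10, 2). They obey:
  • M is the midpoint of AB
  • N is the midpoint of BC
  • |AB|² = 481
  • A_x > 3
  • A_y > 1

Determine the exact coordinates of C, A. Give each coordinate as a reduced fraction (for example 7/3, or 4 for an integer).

C = (17, 3)
A = (18, 17)

1. A_x = 18  [A = 2·M−B = 2·(21/2, 9)−(3, 1)]
2. A_y = 17  [A = 2·M−B = 2·(21/2, 9)−(3, 1)]
   so A = (18, 17)
3. C_x = 17  [C = 2·N−B = 2·(10, 2)−(3, 1)]
4. C_y = 3  [C = 2·N−B = 2·(10, 2)−(3, 1)]
   so C = (17, 3)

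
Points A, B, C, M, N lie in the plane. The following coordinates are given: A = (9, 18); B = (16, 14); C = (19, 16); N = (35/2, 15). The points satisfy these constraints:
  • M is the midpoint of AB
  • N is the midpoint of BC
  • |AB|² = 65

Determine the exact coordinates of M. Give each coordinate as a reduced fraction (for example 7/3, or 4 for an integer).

1. M_x = 25/2  [2·M = A+B = (9, 18)+(16, 14)]
2. M_y = 16  [2·M = A+B = (9, 18)+(16, 14)]
   so M = (25/2, 16)

M = (25/2, 16)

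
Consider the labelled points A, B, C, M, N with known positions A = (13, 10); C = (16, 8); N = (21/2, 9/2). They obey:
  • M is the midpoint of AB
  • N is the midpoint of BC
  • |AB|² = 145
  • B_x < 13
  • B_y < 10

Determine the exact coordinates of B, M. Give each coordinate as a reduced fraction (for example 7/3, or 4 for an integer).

1. B_x = 5  [B = 2·N−C = 2·(21/2, 9/2)−(16, 8)]
2. B_y = 1  [B = 2·N−C = 2·(21/2, 9/2)−(16, 8)]
   so B = (5, 1)
3. M_x = 9  [2·M = A+B = (13, 10)+(5, 1)]
4. M_y = 11/2  [2·M = A+B = (13, 10)+(5, 1)]
   so M = (9, 11/2)

B = (5, 1)
M = (9, 11/2)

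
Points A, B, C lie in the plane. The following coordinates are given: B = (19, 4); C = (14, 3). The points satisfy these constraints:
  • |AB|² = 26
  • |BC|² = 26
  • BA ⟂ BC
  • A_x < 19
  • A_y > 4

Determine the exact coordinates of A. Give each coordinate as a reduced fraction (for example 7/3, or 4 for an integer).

A = (18, 9)

1. A_x = 18  [[BA ⟂ BC ⇒ -5x-1y+99=0] ∩ [|A−(19, 4)|²=26]]
2. A_y = 9  [[BA ⟂ BC ⇒ -5x-1y+99=0] ∩ [|A−(19, 4)|²=26]]
   so A = (18, 9)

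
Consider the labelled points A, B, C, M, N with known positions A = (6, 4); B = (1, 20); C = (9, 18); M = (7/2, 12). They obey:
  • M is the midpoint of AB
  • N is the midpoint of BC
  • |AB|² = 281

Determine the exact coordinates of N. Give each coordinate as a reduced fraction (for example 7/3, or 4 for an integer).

N = (5, 19)

1. N_x = 5  [2·N = B+C = (1, 20)+(9, 18)]
2. N_y = 19  [2·N = B+C = (1, 20)+(9, 18)]
   so N = (5, 19)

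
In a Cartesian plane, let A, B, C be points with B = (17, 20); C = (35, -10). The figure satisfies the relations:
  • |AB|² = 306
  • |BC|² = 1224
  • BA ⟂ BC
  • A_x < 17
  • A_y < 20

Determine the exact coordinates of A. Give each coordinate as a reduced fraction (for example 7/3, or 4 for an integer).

1. A_x = 2  [[BA ⟂ BC ⇒ 18x-30y+294=0] ∩ [|A−(17, 20)|²=306]]
2. A_y = 11  [[BA ⟂ BC ⇒ 18x-30y+294=0] ∩ [|A−(17, 20)|²=306]]
   so A = (2, 11)

A = (2, 11)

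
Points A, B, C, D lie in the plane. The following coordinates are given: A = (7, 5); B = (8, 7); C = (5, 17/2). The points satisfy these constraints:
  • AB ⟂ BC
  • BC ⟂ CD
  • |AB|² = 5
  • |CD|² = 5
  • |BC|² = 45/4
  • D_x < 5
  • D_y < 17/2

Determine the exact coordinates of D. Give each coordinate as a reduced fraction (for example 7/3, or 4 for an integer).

D = (4, 13/2)

1. D_x = 4  [[BC ⟂ CD ⇒ -3x+3/2y+9/4=0] ∩ [|D−(5, 17/2)|²=5]]
2. D_y = 13/2  [[BC ⟂ CD ⇒ -3x+3/2y+9/4=0] ∩ [|D−(5, 17/2)|²=5]]
   so D = (4, 13/2)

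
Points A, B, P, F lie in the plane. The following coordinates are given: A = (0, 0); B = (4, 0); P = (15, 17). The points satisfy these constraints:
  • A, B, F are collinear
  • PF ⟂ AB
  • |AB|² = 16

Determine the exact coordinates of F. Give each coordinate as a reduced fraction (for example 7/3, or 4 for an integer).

F = (15, 0)

1. F_x = 15  [[A, B, F are collinear ⇒ 4y=0] ∩ [PF ⟂ AB ⇒ 4x-60=0]]
2. F_y = 0  [[A, B, F are collinear ⇒ 4y=0] ∩ [PF ⟂ AB ⇒ 4x-60=0]]
   so F = (15, 0)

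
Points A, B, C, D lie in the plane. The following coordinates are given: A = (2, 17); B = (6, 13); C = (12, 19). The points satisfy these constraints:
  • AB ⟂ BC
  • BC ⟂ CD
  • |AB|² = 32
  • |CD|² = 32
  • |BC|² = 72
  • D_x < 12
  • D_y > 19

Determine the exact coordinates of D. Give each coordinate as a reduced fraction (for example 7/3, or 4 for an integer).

D = (8, 23)

1. D_x = 8  [[BC ⟂ CD ⇒ 6x+6y-186=0] ∩ [|D−(12, 19)|²=32]]
2. D_y = 23  [[BC ⟂ CD ⇒ 6x+6y-186=0] ∩ [|D−(12, 19)|²=32]]
   so D = (8, 23)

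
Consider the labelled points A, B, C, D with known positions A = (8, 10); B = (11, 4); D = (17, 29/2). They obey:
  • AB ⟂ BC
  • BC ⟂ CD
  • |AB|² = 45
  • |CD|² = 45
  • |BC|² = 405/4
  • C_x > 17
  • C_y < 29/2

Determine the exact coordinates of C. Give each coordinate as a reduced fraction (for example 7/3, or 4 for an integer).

C = (20, 17/2)

1. C_x = 20  [[AB ⟂ BC ⇒ 3x-6y-9=0] ∩ [|C−(17, 29/2)|²=45]]
2. C_y = 17/2  [[AB ⟂ BC ⇒ 3x-6y-9=0] ∩ [|C−(17, 29/2)|²=45]]
   so C = (20, 17/2)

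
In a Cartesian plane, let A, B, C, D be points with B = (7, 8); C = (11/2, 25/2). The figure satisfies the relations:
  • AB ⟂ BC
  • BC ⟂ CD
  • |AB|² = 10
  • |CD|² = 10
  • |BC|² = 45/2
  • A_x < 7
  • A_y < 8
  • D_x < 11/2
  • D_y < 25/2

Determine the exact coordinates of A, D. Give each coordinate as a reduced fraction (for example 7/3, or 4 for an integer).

1. A_x = 4  [[AB ⟂ BC ⇒ 3/2x-9/2y+51/2=0] ∩ [|A−(7, 8)|²=10]]
2. A_y = 7  [[AB ⟂ BC ⇒ 3/2x-9/2y+51/2=0] ∩ [|A−(7, 8)|²=10]]
   so A = (4, 7)
3. D_x = 5/2  [[BC ⟂ CD ⇒ -3/2x+9/2y-48=0] ∩ [|D−(11/2, 25/2)|²=10]]
4. D_y = 23/2  [[BC ⟂ CD ⇒ -3/2x+9/2y-48=0] ∩ [|D−(11/2, 25/2)|²=10]]
   so D = (5/2, 23/2)

A = (4, 7)
D = (5/2, 23/2)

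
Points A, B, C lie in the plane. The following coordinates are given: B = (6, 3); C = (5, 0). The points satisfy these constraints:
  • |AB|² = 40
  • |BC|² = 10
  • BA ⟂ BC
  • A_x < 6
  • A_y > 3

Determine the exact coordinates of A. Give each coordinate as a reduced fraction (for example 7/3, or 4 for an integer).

1. A_x = 0  [[BA ⟂ BC ⇒ -1x-3y+15=0] ∩ [|A−(6, 3)|²=40]]
2. A_y = 5  [[BA ⟂ BC ⇒ -1x-3y+15=0] ∩ [|A−(6, 3)|²=40]]
   so A = (0, 5)

A = (0, 5)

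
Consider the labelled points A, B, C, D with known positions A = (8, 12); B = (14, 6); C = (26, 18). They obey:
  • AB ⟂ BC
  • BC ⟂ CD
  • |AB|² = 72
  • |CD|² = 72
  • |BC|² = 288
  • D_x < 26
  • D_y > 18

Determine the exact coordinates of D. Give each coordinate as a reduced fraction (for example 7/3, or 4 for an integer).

1. D_x = 20  [[BC ⟂ CD ⇒ 12x+12y-528=0] ∩ [|D−(26, 18)|²=72]]
2. D_y = 24  [[BC ⟂ CD ⇒ 12x+12y-528=0] ∩ [|D−(26, 18)|²=72]]
   so D = (20, 24)

D = (20, 24)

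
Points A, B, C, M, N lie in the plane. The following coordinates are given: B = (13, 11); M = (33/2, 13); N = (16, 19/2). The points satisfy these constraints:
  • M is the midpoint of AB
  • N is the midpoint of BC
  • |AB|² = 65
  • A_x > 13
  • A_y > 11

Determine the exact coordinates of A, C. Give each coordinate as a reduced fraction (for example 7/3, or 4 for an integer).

A = (20, 15)
C = (19, 8)

1. A_x = 20  [A = 2·M−B = 2·(33/2, 13)−(13, 11)]
2. A_y = 15  [A = 2·M−B = 2·(33/2, 13)−(13, 11)]
   so A = (20, 15)
3. C_x = 19  [C = 2·N−B = 2·(16, 19/2)−(13, 11)]
4. C_y = 8  [C = 2·N−B = 2·(16, 19/2)−(13, 11)]
   so C = (19, 8)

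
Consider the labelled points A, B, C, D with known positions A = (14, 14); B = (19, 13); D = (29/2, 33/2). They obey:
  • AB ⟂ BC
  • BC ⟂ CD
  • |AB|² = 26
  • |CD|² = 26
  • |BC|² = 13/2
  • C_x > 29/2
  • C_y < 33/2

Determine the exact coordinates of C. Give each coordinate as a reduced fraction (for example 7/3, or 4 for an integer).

C = (39/2, 31/2)

1. C_x = 39/2  [[AB ⟂ BC ⇒ 5x-1y-82=0] ∩ [|C−(29/2, 33/2)|²=26]]
2. C_y = 31/2  [[AB ⟂ BC ⇒ 5x-1y-82=0] ∩ [|C−(29/2, 33/2)|²=26]]
   so C = (39/2, 31/2)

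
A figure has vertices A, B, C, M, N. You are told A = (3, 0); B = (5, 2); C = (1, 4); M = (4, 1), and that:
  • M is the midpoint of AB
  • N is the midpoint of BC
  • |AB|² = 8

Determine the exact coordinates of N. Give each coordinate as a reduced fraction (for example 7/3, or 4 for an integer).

N = (3, 3)

1. N_x = 3  [2·N = B+C = (5, 2)+(1, 4)]
2. N_y = 3  [2·N = B+C = (5, 2)+(1, 4)]
   so N = (3, 3)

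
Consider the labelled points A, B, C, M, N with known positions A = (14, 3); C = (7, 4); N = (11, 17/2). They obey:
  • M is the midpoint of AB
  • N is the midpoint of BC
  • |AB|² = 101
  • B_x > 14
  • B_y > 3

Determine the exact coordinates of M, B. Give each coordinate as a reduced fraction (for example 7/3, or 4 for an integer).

1. B_x = 15  [B = 2·N−C = 2·(11, 17/2)−(7, 4)]
2. B_y = 13  [B = 2·N−C = 2·(11, 17/2)−(7, 4)]
   so B = (15, 13)
3. M_x = 29/2  [2·M = A+B = (14, 3)+(15, 13)]
4. M_y = 8  [2·M = A+B = (14, 3)+(15, 13)]
   so M = (29/2, 8)

M = (29/2, 8)
B = (15, 13)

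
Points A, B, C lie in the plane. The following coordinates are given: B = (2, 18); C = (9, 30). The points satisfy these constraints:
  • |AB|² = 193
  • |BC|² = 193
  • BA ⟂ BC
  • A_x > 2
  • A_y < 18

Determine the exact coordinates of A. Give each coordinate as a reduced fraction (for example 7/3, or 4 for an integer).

1. A_x = 14  [[BA ⟂ BC ⇒ 7x+12y-230=0] ∩ [|A−(2, 18)|²=193]]
2. A_y = 11  [[BA ⟂ BC ⇒ 7x+12y-230=0] ∩ [|A−(2, 18)|²=193]]
   so A = (14, 11)

A = (14, 11)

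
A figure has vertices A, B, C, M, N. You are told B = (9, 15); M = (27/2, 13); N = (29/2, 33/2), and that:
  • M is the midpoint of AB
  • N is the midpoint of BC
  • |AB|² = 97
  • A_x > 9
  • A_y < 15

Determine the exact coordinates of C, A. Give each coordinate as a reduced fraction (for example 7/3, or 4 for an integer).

1. A_x = 18  [A = 2·M−B = 2·(27/2, 13)−(9, 15)]
2. A_y = 11  [A = 2·M−B = 2·(27/2, 13)−(9, 15)]
   so A = (18, 11)
3. C_x = 20  [C = 2·N−B = 2·(29/2, 33/2)−(9, 15)]
4. C_y = 18  [C = 2·N−B = 2·(29/2, 33/2)−(9, 15)]
   so C = (20, 18)

C = (20, 18)
A = (18, 11)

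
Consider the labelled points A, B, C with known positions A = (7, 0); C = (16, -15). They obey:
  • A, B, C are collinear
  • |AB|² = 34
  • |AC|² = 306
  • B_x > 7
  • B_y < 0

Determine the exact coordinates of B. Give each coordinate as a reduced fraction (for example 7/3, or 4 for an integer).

B = (10, -5)

1. B_x = 10  [[A, B, C are collinear ⇒ -15x-9y+105=0] ∩ [|B−(7, 0)|²=34]]
2. B_y = -5  [[A, B, C are collinear ⇒ -15x-9y+105=0] ∩ [|B−(7, 0)|²=34]]
   so B = (10, -5)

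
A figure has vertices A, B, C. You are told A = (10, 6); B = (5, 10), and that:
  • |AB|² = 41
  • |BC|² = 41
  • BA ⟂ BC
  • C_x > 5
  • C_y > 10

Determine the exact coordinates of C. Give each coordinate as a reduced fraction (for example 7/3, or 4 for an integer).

C = (9, 15)

1. C_x = 9  [[BA ⟂ BC ⇒ 5x-4y+15=0] ∩ [|C−(5, 10)|²=41]]
2. C_y = 15  [[BA ⟂ BC ⇒ 5x-4y+15=0] ∩ [|C−(5, 10)|²=41]]
   so C = (9, 15)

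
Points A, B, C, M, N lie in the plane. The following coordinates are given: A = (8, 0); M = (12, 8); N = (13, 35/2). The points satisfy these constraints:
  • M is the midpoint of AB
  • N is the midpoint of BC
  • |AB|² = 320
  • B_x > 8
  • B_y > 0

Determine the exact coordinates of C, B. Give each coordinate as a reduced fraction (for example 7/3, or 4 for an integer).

1. B_x = 16  [B = 2·M−A = 2·(12, 8)−(8, 0)]
2. B_y = 16  [B = 2·M−A = 2·(12, 8)−(8, 0)]
   so B = (16, 16)
3. C_x = 10  [C = 2·N−B = 2·(13, 35/2)−(16, 16)]
4. C_y = 19  [C = 2·N−B = 2·(13, 35/2)−(16, 16)]
   so C = (10, 19)

C = (10, 19)
B = (16, 16)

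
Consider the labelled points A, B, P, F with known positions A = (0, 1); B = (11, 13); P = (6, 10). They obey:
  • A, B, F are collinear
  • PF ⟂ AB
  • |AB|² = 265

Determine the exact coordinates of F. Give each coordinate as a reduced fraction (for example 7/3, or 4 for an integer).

F = (1914/265, 2353/265)

1. F_x = 1914/265  [[A, B, F are collinear ⇒ -12x+11y-11=0] ∩ [PF ⟂ AB ⇒ 11x+12y-186=0]]
2. F_y = 2353/265  [[A, B, F are collinear ⇒ -12x+11y-11=0] ∩ [PF ⟂ AB ⇒ 11x+12y-186=0]]
   so F = (1914/265, 2353/265)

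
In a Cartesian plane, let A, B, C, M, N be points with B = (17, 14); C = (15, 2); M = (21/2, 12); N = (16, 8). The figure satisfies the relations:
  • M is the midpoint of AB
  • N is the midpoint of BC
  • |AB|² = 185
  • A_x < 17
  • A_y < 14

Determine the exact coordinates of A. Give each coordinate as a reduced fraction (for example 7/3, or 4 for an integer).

A = (4, 10)

1. A_x = 4  [A = 2·M−B = 2·(21/2, 12)−(17, 14)]
2. A_y = 10  [A = 2·M−B = 2·(21/2, 12)−(17, 14)]
   so A = (4, 10)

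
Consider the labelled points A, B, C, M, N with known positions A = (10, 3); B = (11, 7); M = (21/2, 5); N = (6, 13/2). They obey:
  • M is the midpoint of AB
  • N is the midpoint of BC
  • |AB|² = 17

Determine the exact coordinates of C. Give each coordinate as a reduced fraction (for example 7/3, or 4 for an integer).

C = (1, 6)

1. C_x = 1  [C = 2·N−B = 2·(6, 13/2)−(11, 7)]
2. C_y = 6  [C = 2·N−B = 2·(6, 13/2)−(11, 7)]
   so C = (1, 6)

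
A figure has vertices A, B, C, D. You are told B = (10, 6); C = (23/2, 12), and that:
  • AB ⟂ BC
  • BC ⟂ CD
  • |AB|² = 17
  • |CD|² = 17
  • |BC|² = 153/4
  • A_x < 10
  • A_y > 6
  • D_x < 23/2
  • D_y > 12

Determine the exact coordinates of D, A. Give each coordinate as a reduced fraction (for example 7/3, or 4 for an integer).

D = (15/2, 13)
A = (6, 7)

1. D_x = 15/2  [[BC ⟂ CD ⇒ 3/2x+6y-357/4=0] ∩ [|D−(23/2, 12)|²=17]]
2. D_y = 13  [[BC ⟂ CD ⇒ 3/2x+6y-357/4=0] ∩ [|D−(23/2, 12)|²=17]]
   so D = (15/2, 13)
3. A_x = 6  [[AB ⟂ BC ⇒ -3/2x-6y+51=0] ∩ [|A−(10, 6)|²=17]]
4. A_y = 7  [[AB ⟂ BC ⇒ -3/2x-6y+51=0] ∩ [|A−(10, 6)|²=17]]
   so A = (6, 7)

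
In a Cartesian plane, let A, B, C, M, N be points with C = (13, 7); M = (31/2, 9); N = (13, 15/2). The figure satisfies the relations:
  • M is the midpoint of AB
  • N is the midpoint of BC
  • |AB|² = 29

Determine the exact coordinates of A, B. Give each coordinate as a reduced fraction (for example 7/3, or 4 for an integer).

1. B_x = 13  [B = 2·N−C = 2·(13, 15/2)−(13, 7)]
2. B_y = 8  [B = 2·N−C = 2·(13, 15/2)−(13, 7)]
   so B = (13, 8)
3. A_x = 18  [A = 2·M−B = 2·(31/2, 9)−(13, 8)]
4. A_y = 10  [A = 2·M−B = 2·(31/2, 9)−(13, 8)]
   so A = (18, 10)

A = (18, 10)
B = (13, 8)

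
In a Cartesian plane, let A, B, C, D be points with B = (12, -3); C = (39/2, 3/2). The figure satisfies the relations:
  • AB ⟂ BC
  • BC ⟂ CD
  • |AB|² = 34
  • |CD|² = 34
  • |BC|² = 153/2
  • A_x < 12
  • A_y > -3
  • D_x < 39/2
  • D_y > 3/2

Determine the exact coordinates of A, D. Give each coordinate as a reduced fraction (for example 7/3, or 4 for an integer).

1. A_x = 9  [[AB ⟂ BC ⇒ -15/2x-9/2y+153/2=0] ∩ [|A−(12, -3)|²=34]]
2. A_y = 2  [[AB ⟂ BC ⇒ -15/2x-9/2y+153/2=0] ∩ [|A−(12, -3)|²=34]]
   so A = (9, 2)
3. D_x = 33/2  [[BC ⟂ CD ⇒ 15/2x+9/2y-153=0] ∩ [|D−(39/2, 3/2)|²=34]]
4. D_y = 13/2  [[BC ⟂ CD ⇒ 15/2x+9/2y-153=0] ∩ [|D−(39/2, 3/2)|²=34]]
   so D = (33/2, 13/2)

A = (9, 2)
D = (33/2, 13/2)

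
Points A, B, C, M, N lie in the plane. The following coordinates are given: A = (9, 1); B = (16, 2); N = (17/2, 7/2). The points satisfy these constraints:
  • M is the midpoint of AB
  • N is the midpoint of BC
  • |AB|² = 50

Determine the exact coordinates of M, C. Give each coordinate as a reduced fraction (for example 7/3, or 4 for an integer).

M = (25/2, 3/2)
C = (1, 5)

1. M_x = 25/2  [2·M = A+B = (9, 1)+(16, 2)]
2. M_y = 3/2  [2·M = A+B = (9, 1)+(16, 2)]
   so M = (25/2, 3/2)
3. C_x = 1  [C = 2·N−B = 2·(17/2, 7/2)−(16, 2)]
4. C_y = 5  [C = 2·N−B = 2·(17/2, 7/2)−(16, 2)]
   so C = (1, 5)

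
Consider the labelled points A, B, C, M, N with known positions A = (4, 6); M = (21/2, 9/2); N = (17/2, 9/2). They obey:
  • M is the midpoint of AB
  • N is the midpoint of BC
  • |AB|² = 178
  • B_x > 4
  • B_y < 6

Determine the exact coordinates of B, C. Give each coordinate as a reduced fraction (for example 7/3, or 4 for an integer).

1. B_x = 17  [B = 2·M−A = 2·(21/2, 9/2)−(4, 6)]
2. B_y = 3  [B = 2·M−A = 2·(21/2, 9/2)−(4, 6)]
   so B = (17, 3)
3. C_x = 0  [C = 2·N−B = 2·(17/2, 9/2)−(17, 3)]
4. C_y = 6  [C = 2·N−B = 2·(17/2, 9/2)−(17, 3)]
   so C = (0, 6)

B = (17, 3)
C = (0, 6)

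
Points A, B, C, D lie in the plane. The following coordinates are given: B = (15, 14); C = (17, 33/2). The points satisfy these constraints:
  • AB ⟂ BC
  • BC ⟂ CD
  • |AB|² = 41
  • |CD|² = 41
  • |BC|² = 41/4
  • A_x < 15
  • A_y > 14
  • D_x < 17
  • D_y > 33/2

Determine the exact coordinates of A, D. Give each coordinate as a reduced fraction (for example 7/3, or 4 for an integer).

A = (10, 18)
D = (12, 41/2)

1. A_x = 10  [[AB ⟂ BC ⇒ -2x-5/2y+65=0] ∩ [|A−(15, 14)|²=41]]
2. A_y = 18  [[AB ⟂ BC ⇒ -2x-5/2y+65=0] ∩ [|A−(15, 14)|²=41]]
   so A = (10, 18)
3. D_x = 12  [[BC ⟂ CD ⇒ 2x+5/2y-301/4=0] ∩ [|D−(17, 33/2)|²=41]]
4. D_y = 41/2  [[BC ⟂ CD ⇒ 2x+5/2y-301/4=0] ∩ [|D−(17, 33/2)|²=41]]
   so D = (12, 41/2)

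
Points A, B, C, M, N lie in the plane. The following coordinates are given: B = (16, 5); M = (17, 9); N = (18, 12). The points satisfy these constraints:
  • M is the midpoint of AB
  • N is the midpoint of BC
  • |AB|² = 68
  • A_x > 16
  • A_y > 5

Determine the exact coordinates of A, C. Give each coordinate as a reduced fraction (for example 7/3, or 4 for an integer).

1. A_x = 18  [A = 2·M−B = 2·(17, 9)−(16, 5)]
2. A_y = 13  [A = 2·M−B = 2·(17, 9)−(16, 5)]
   so A = (18, 13)
3. C_x = 20  [C = 2·N−B = 2·(18, 12)−(16, 5)]
4. C_y = 19  [C = 2·N−B = 2·(18, 12)−(16, 5)]
   so C = (20, 19)

A = (18, 13)
C = (20, 19)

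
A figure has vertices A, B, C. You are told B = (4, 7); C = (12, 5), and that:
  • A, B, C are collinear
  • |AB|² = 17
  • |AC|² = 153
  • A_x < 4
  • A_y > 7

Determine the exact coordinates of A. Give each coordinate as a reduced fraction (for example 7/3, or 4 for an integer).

1. A_x = 0  [[A, B, C are collinear ⇒ 2x+8y-64=0] ∩ [|A−(4, 7)|²=17]]
2. A_y = 8  [[A, B, C are collinear ⇒ 2x+8y-64=0] ∩ [|A−(4, 7)|²=17]]
   so A = (0, 8)

A = (0, 8)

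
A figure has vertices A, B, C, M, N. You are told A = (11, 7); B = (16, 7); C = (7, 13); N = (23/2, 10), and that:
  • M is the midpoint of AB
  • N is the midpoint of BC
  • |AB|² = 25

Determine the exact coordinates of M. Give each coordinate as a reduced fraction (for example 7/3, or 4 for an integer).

M = (27/2, 7)

1. M_x = 27/2  [2·M = A+B = (11, 7)+(16, 7)]
2. M_y = 7  [2·M = A+B = (11, 7)+(16, 7)]
   so M = (27/2, 7)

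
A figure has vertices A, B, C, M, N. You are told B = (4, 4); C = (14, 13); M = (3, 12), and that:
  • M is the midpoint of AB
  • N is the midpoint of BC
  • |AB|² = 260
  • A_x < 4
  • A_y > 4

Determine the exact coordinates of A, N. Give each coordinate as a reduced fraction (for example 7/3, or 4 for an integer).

A = (2, 20)
N = (9, 17/2)

1. A_x = 2  [A = 2·M−B = 2·(3, 12)−(4, 4)]
2. A_y = 20  [A = 2·M−B = 2·(3, 12)−(4, 4)]
   so A = (2, 20)
3. N_x = 9  [2·N = B+C = (4, 4)+(14, 13)]
4. N_y = 17/2  [2·N = B+C = (4, 4)+(14, 13)]
   so N = (9, 17/2)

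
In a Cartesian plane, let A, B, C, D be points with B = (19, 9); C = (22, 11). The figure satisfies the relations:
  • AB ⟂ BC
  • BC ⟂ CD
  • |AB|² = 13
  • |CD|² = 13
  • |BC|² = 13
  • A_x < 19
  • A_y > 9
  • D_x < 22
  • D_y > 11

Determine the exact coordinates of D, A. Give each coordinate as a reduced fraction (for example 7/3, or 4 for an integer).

D = (20, 14)
A = (17, 12)

1. D_x = 20  [[BC ⟂ CD ⇒ 3x+2y-88=0] ∩ [|D−(22, 11)|²=13]]
2. D_y = 14  [[BC ⟂ CD ⇒ 3x+2y-88=0] ∩ [|D−(22, 11)|²=13]]
   so D = (20, 14)
3. A_x = 17  [[AB ⟂ BC ⇒ -3x-2y+75=0] ∩ [|A−(19, 9)|²=13]]
4. A_y = 12  [[AB ⟂ BC ⇒ -3x-2y+75=0] ∩ [|A−(19, 9)|²=13]]
   so A = (17, 12)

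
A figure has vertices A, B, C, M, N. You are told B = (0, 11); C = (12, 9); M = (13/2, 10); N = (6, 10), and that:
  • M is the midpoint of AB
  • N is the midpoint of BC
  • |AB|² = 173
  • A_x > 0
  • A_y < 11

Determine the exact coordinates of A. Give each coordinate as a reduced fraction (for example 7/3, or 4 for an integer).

A = (13, 9)

1. A_x = 13  [A = 2·M−B = 2·(13/2, 10)−(0, 11)]
2. A_y = 9  [A = 2·M−B = 2·(13/2, 10)−(0, 11)]
   so A = (13, 9)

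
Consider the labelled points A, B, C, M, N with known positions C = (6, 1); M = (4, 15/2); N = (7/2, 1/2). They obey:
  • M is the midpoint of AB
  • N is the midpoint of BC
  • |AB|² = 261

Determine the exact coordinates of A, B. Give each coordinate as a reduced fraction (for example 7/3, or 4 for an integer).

1. B_x = 1  [B = 2·N−C = 2·(7/2, 1/2)−(6, 1)]
2. B_y = 0  [B = 2·N−C = 2·(7/2, 1/2)−(6, 1)]
   so B = (1, 0)
3. A_x = 7  [A = 2·M−B = 2·(4, 15/2)−(1, 0)]
4. A_y = 15  [A = 2·M−B = 2·(4, 15/2)−(1, 0)]
   so A = (7, 15)

A = (7, 15)
B = (1, 0)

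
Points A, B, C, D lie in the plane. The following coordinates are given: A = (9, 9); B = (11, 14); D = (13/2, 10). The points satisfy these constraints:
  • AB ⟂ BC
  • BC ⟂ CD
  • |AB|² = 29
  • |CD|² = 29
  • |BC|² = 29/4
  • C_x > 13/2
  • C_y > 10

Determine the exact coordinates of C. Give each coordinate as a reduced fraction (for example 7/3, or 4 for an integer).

C = (17/2, 15)

1. C_x = 17/2  [[AB ⟂ BC ⇒ 2x+5y-92=0] ∩ [|C−(13/2, 10)|²=29]]
2. C_y = 15  [[AB ⟂ BC ⇒ 2x+5y-92=0] ∩ [|C−(13/2, 10)|²=29]]
   so C = (17/2, 15)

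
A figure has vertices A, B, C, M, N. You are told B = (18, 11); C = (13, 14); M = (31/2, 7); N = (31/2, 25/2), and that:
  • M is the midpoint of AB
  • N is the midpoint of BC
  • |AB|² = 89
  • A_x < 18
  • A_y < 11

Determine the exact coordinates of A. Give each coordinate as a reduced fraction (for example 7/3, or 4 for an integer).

A = (13, 3)

1. A_x = 13  [A = 2·M−B = 2·(31/2, 7)−(18, 11)]
2. A_y = 3  [A = 2·M−B = 2·(31/2, 7)−(18, 11)]
   so A = (13, 3)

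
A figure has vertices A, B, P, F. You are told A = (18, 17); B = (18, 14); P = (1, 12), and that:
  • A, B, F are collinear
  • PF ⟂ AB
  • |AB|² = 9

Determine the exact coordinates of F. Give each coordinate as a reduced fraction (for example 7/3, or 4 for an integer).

1. F_x = 18  [[A, B, F are collinear ⇒ 3x-54=0] ∩ [PF ⟂ AB ⇒ -3y+36=0]]
2. F_y = 12  [[A, B, F are collinear ⇒ 3x-54=0] ∩ [PF ⟂ AB ⇒ -3y+36=0]]
   so F = (18, 12)

F = (18, 12)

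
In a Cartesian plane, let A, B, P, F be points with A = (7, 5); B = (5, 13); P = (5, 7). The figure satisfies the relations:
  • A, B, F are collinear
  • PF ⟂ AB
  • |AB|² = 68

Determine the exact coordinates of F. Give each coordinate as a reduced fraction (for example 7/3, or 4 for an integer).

1. F_x = 109/17  [[A, B, F are collinear ⇒ -8x-2y+66=0] ∩ [PF ⟂ AB ⇒ -2x+8y-46=0]]
2. F_y = 125/17  [[A, B, F are collinear ⇒ -8x-2y+66=0] ∩ [PF ⟂ AB ⇒ -2x+8y-46=0]]
   so F = (109/17, 125/17)

F = (109/17, 125/17)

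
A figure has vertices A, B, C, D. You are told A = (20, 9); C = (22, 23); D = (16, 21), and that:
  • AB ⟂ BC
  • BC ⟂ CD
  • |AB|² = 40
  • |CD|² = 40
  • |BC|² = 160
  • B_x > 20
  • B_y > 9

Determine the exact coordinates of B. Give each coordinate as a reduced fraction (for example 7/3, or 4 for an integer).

B = (26, 11)

1. B_x = 26  [[BC ⟂ CD ⇒ 6x+2y-178=0] ∩ [|B−(20, 9)|²=40]]
2. B_y = 11  [[BC ⟂ CD ⇒ 6x+2y-178=0] ∩ [|B−(20, 9)|²=40]]
   so B = (26, 11)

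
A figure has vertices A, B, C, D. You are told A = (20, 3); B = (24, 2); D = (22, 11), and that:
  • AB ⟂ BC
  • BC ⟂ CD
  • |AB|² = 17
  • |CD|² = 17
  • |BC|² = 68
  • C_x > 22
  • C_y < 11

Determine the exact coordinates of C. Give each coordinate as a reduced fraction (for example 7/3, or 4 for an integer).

C = (26, 10)

1. C_x = 26  [[AB ⟂ BC ⇒ 4x-1y-94=0] ∩ [|C−(22, 11)|²=17]]
2. C_y = 10  [[AB ⟂ BC ⇒ 4x-1y-94=0] ∩ [|C−(22, 11)|²=17]]
   so C = (26, 10)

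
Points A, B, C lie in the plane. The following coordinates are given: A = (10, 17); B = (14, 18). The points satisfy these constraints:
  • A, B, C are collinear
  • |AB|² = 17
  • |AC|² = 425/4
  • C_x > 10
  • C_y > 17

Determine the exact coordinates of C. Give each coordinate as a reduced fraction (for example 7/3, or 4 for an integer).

1. C_x = 20  [[A, B, C are collinear ⇒ -1x+4y-58=0] ∩ [|C−(10, 17)|²=425/4]]
2. C_y = 39/2  [[A, B, C are collinear ⇒ -1x+4y-58=0] ∩ [|C−(10, 17)|²=425/4]]
   so C = (20, 39/2)

C = (20, 39/2)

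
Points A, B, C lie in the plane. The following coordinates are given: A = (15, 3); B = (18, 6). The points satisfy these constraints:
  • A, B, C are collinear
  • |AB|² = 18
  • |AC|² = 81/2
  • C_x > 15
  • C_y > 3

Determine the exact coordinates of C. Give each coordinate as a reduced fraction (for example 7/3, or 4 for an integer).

1. C_x = 39/2  [[A, B, C are collinear ⇒ -3x+3y+36=0] ∩ [|C−(15, 3)|²=81/2]]
2. C_y = 15/2  [[A, B, C are collinear ⇒ -3x+3y+36=0] ∩ [|C−(15, 3)|²=81/2]]
   so C = (39/2, 15/2)

C = (39/2, 15/2)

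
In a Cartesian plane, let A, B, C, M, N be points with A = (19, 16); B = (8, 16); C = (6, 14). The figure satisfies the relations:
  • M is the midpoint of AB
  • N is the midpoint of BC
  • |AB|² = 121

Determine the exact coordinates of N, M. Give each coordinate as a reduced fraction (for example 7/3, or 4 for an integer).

1. M_x = 27/2  [2·M = A+B = (19, 16)+(8, 16)]
2. M_y = 16  [2·M = A+B = (19, 16)+(8, 16)]
   so M = (27/2, 16)
3. N_x = 7  [2·N = B+C = (8, 16)+(6, 14)]
4. N_y = 15  [2·N = B+C = (8, 16)+(6, 14)]
   so N = (7, 15)

N = (7, 15)
M = (27/2, 16)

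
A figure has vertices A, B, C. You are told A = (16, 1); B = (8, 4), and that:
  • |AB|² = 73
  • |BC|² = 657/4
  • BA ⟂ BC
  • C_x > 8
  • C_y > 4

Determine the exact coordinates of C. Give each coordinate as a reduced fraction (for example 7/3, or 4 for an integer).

C = (25/2, 16)

1. C_x = 25/2  [[BA ⟂ BC ⇒ 8x-3y-52=0] ∩ [|C−(8, 4)|²=657/4]]
2. C_y = 16  [[BA ⟂ BC ⇒ 8x-3y-52=0] ∩ [|C−(8, 4)|²=657/4]]
   so C = (25/2, 16)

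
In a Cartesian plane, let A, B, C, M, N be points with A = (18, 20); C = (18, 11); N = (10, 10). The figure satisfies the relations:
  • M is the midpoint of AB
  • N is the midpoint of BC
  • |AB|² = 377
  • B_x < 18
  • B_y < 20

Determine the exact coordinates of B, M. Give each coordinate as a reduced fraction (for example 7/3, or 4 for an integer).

B = (2, 9)
M = (10, 29/2)

1. B_x = 2  [B = 2·N−C = 2·(10, 10)−(18, 11)]
2. B_y = 9  [B = 2·N−C = 2·(10, 10)−(18, 11)]
   so B = (2, 9)
3. M_x = 10  [2·M = A+B = (18, 20)+(2, 9)]
4. M_y = 29/2  [2·M = A+B = (18, 20)+(2, 9)]
   so M = (10, 29/2)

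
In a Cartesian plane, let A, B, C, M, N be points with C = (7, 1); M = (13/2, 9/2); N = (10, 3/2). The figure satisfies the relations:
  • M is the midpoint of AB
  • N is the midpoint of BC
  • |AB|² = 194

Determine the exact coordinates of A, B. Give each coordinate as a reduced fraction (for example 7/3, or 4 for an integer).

A = (0, 7)
B = (13, 2)

1. B_x = 13  [B = 2·N−C = 2·(10, 3/2)−(7, 1)]
2. B_y = 2  [B = 2·N−C = 2·(10, 3/2)−(7, 1)]
   so B = (13, 2)
3. A_x = 0  [A = 2·M−B = 2·(13/2, 9/2)−(13, 2)]
4. A_y = 7  [A = 2·M−B = 2·(13/2, 9/2)−(13, 2)]
   so A = (0, 7)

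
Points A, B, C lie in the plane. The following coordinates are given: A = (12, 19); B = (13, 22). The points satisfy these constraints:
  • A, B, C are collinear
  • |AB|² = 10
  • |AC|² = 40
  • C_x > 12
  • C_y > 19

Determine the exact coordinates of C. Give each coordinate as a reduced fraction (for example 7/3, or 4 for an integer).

C = (14, 25)

1. C_x = 14  [[A, B, C are collinear ⇒ -3x+1y+17=0] ∩ [|C−(12, 19)|²=40]]
2. C_y = 25  [[A, B, C are collinear ⇒ -3x+1y+17=0] ∩ [|C−(12, 19)|²=40]]
   so C = (14, 25)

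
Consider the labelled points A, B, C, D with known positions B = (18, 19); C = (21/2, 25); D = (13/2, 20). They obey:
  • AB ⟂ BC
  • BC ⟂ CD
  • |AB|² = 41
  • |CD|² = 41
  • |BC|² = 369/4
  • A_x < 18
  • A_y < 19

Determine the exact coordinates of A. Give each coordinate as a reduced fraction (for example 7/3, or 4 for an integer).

1. A_x = 14  [[AB ⟂ BC ⇒ 15/2x-6y-21=0] ∩ [|A−(18, 19)|²=41]]
2. A_y = 14  [[AB ⟂ BC ⇒ 15/2x-6y-21=0] ∩ [|A−(18, 19)|²=41]]
   so A = (14, 14)

A = (14, 14)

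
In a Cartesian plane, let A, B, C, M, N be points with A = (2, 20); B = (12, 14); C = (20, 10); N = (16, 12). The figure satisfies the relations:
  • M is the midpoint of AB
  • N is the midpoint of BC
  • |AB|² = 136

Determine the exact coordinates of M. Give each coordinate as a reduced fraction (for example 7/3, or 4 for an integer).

1. M_x = 7  [2·M = A+B = (2, 20)+(12, 14)]
2. M_y = 17  [2·M = A+B = (2, 20)+(12, 14)]
   so M = (7, 17)

M = (7, 17)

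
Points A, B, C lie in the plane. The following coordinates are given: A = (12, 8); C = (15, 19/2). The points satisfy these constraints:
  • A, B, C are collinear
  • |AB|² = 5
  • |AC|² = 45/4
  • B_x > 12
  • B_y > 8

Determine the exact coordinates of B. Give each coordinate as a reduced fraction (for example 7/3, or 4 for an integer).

B = (14, 9)

1. B_x = 14  [[A, B, C are collinear ⇒ 3/2x-3y+6=0] ∩ [|B−(12, 8)|²=5]]
2. B_y = 9  [[A, B, C are collinear ⇒ 3/2x-3y+6=0] ∩ [|B−(12, 8)|²=5]]
   so B = (14, 9)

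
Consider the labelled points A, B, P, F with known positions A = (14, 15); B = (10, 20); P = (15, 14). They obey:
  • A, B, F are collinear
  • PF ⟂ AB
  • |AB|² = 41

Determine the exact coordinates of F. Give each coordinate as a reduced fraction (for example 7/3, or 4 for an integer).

1. F_x = 610/41  [[A, B, F are collinear ⇒ -5x-4y+130=0] ∩ [PF ⟂ AB ⇒ -4x+5y-10=0]]
2. F_y = 570/41  [[A, B, F are collinear ⇒ -5x-4y+130=0] ∩ [PF ⟂ AB ⇒ -4x+5y-10=0]]
   so F = (610/41, 570/41)

F = (610/41, 570/41)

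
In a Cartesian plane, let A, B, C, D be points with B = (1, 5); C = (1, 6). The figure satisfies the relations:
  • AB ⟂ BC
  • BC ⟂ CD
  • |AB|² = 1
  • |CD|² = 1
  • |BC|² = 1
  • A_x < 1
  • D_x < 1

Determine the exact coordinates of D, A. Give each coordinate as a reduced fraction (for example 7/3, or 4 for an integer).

1. D_x = 0  [[BC ⟂ CD ⇒ 1y-6=0] ∩ [|D−(1, 6)|²=1]]
2. D_y = 6  [[BC ⟂ CD ⇒ 1y-6=0] ∩ [|D−(1, 6)|²=1]]
   so D = (0, 6)
3. A_x = 0  [[AB ⟂ BC ⇒ -1y+5=0] ∩ [|A−(1, 5)|²=1]]
4. A_y = 5  [[AB ⟂ BC ⇒ -1y+5=0] ∩ [|A−(1, 5)|²=1]]
   so A = (0, 5)

D = (0, 6)
A = (0, 5)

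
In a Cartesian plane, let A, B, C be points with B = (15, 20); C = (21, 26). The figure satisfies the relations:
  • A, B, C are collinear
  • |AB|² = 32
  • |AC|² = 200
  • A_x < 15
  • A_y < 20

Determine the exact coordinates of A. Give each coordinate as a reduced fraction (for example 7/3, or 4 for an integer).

1. A_x = 11  [[A, B, C are collinear ⇒ -6x+6y-30=0] ∩ [|A−(15, 20)|²=32]]
2. A_y = 16  [[A, B, C are collinear ⇒ -6x+6y-30=0] ∩ [|A−(15, 20)|²=32]]
   so A = (11, 16)

A = (11, 16)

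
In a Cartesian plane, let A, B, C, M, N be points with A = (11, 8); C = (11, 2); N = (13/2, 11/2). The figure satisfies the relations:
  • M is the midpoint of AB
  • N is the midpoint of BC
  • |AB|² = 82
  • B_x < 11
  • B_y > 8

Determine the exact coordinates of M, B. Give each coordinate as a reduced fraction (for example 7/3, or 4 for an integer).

M = (13/2, 17/2)
B = (2, 9)

1. B_x = 2  [B = 2·N−C = 2·(13/2, 11/2)−(11, 2)]
2. B_y = 9  [B = 2·N−C = 2·(13/2, 11/2)−(11, 2)]
   so B = (2, 9)
3. M_x = 13/2  [2·M = A+B = (11, 8)+(2, 9)]
4. M_y = 17/2  [2·M = A+B = (11, 8)+(2, 9)]
   so M = (13/2, 17/2)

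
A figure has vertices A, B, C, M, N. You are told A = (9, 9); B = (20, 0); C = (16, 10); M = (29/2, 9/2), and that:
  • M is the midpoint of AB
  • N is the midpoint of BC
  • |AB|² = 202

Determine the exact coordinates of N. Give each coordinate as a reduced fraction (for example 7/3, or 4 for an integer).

N = (18, 5)

1. N_x = 18  [2·N = B+C = (20, 0)+(16, 10)]
2. N_y = 5  [2·N = B+C = (20, 0)+(16, 10)]
   so N = (18, 5)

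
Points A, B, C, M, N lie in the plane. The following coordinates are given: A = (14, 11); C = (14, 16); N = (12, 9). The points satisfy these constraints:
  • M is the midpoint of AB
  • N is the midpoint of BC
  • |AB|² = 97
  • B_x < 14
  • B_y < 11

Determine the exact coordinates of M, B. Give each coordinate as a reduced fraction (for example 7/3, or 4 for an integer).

M = (12, 13/2)
B = (10, 2)

1. B_x = 10  [B = 2·N−C = 2·(12, 9)−(14, 16)]
2. B_y = 2  [B = 2·N−C = 2·(12, 9)−(14, 16)]
   so B = (10, 2)
3. M_x = 12  [2·M = A+B = (14, 11)+(10, 2)]
4. M_y = 13/2  [2·M = A+B = (14, 11)+(10, 2)]
   so M = (12, 13/2)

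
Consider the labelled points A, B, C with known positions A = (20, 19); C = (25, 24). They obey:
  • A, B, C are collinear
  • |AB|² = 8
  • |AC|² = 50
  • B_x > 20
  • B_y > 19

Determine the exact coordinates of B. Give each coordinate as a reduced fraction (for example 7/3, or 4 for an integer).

B = (22, 21)

1. B_x = 22  [[A, B, C are collinear ⇒ 5x-5y-5=0] ∩ [|B−(20, 19)|²=8]]
2. B_y = 21  [[A, B, C are collinear ⇒ 5x-5y-5=0] ∩ [|B−(20, 19)|²=8]]
   so B = (22, 21)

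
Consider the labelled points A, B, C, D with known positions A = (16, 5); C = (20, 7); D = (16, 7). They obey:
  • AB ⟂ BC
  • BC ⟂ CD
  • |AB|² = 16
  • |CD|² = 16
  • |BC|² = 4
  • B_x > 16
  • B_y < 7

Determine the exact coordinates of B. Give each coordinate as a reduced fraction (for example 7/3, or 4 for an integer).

1. B_x = 20  [[BC ⟂ CD ⇒ 4x-80=0] ∩ [|B−(16, 5)|²=16]]
2. B_y = 5  [[BC ⟂ CD ⇒ 4x-80=0] ∩ [|B−(16, 5)|²=16]]
   so B = (20, 5)

B = (20, 5)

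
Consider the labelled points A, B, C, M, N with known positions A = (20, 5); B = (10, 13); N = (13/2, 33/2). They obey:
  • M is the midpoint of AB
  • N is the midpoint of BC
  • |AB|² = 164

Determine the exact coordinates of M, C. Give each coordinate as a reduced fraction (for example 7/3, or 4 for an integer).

M = (15, 9)
C = (3, 20)

1. M_x = 15  [2·M = A+B = (20, 5)+(10, 13)]
2. M_y = 9  [2·M = A+B = (20, 5)+(10, 13)]
   so M = (15, 9)
3. C_x = 3  [C = 2·N−B = 2·(13/2, 33/2)−(10, 13)]
4. C_y = 20  [C = 2·N−B = 2·(13/2, 33/2)−(10, 13)]
   so C = (3, 20)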